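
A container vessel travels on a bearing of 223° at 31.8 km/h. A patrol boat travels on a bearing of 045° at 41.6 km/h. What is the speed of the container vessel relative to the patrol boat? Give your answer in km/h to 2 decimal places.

Taking east as x and north as y: container vessel velocity = (-21.688, -23.257) km/h; patrol boat velocity = (29.416, 29.416) km/h.
Velocity of container vessel relative to patrol boat = (-21.688, -23.257) − (29.416, 29.416) = (-51.103, -52.673) km/h.
Magnitude = |(-51.103, -52.673)| = 73.389 km/h.

73.39 km/h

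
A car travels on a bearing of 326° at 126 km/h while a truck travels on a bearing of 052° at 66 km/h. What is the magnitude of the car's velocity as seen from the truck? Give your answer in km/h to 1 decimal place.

138.1 km/h

Taking east as x and north as y: car velocity = (-70.458, 104.459) km/h; truck velocity = (52.009, 40.634) km/h.
Velocity of car relative to truck = (-70.458, 104.459) − (52.009, 40.634) = (-122.467, 63.825) km/h.
Magnitude = |(-122.467, 63.825)| = 138.101 km/h.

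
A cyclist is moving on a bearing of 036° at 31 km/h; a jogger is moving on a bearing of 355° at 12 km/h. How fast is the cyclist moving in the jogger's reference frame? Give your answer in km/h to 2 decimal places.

23.31 km/h

Taking east as x and north as y: cyclist velocity = (18.221, 25.080) km/h; jogger velocity = (-1.046, 11.954) km/h.
Velocity of cyclist relative to jogger = (18.221, 25.080) − (-1.046, 11.954) = (19.267, 13.125) km/h.
Magnitude = |(19.267, 13.125)| = 23.313 km/h.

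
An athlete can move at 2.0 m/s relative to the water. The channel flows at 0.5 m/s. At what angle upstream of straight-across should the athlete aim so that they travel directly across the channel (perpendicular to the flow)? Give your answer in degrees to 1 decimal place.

To cancel the current, the upstream component of the athlete's velocity must equal the flow: 2.0 sin θ = 0.5.
sin θ = 0.5 / 2.0 = 0.2500.
θ = arcsin(0.2500) = 14.478°.

14.5°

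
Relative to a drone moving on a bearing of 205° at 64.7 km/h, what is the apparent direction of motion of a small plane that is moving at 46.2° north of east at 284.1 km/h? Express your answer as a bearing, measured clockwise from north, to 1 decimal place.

Taking east as x and north as y: small plane velocity = (196.638, 205.052) km/h; drone velocity = (-27.343, -58.638) km/h.
Velocity of small plane relative to drone = (196.638, 205.052) − (-27.343, -58.638) = (223.981, 263.690) km/h.
Bearing = atan2(223.98, 263.69) = 40.34° clockwise from north.

040.3°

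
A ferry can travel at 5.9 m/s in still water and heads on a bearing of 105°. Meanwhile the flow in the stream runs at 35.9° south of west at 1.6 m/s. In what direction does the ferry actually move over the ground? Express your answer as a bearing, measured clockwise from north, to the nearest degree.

Taking east as x and north as y: velocity relative to the water = (5.699, -1.527) m/s; the water relative to ground = (-1.296, -0.938) m/s.
Velocity relative to ground = (5.699, -1.527) + (-1.296, -0.938) = (4.403, -2.465) m/s.
Bearing = atan2(4.40, -2.47) = 119.24° clockwise from north.

119°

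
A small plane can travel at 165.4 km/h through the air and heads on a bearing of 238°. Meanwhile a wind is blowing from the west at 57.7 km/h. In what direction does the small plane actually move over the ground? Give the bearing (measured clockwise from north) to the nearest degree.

Taking east as x and north as y: velocity relative to the air = (-140.267, -87.649) km/h; the air relative to ground = (57.700, 0.000) km/h.
Velocity relative to ground = (-140.267, -87.649) + (57.700, 0.000) = (-82.567, -87.649) km/h.
Bearing = atan2(-82.57, -87.65) = 223.29° clockwise from north.

223°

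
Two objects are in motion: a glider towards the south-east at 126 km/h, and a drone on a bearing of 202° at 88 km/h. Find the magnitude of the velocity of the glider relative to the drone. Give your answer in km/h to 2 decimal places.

Taking east as x and north as y: glider velocity = (89.095, -89.095) km/h; drone velocity = (-32.965, -81.592) km/h.
Velocity of glider relative to drone = (89.095, -89.095) − (-32.965, -81.592) = (122.061, -7.503) km/h.
Magnitude = |(122.061, -7.503)| = 122.291 km/h.

122.29 km/h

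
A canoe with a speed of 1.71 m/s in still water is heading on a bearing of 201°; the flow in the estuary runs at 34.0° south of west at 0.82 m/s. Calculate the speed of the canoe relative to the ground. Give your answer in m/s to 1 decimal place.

Taking east as x and north as y: velocity relative to the water = (-0.613, -1.596) m/s; the water relative to ground = (-0.680, -0.459) m/s.
Velocity relative to ground = (-0.613, -1.596) + (-0.680, -0.459) = (-1.293, -2.055) m/s.
Speed = |(-1.293, -2.055)| = 2.428 m/s.

2.4 m/s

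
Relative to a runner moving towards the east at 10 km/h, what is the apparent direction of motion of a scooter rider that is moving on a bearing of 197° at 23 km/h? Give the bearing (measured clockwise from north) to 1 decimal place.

217.2°

Taking east as x and north as y: scooter rider velocity = (-6.725, -21.995) km/h; runner velocity = (10.000, 0.000) km/h.
Velocity of scooter rider relative to runner = (-6.725, -21.995) − (10.000, 0.000) = (-16.725, -21.995) km/h.
Bearing = atan2(-16.72, -22.00) = 217.25° clockwise from north.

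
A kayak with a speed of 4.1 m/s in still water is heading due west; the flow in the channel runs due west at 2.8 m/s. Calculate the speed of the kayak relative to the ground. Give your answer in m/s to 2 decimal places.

Taking east as x and north as y: velocity relative to the water = (-4.100, 0.000) m/s; the water relative to ground = (-2.800, 0.000) m/s.
Velocity relative to ground = (-4.100, 0.000) + (-2.800, 0.000) = (-6.900, 0.000) m/s.
Speed = |(-6.900, 0.000)| = 6.900 m/s.

6.90 m/s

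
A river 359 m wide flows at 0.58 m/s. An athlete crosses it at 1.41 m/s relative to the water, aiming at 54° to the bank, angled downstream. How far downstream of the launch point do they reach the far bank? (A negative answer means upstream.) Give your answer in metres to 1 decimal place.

443.4 m

Perpendicular speed = 1.141 m/s; crossing time = 359 / 1.141 = 314.715 s.
Net downstream speed = 1.409 m/s.
Drift = 1.409 × 314.715 = 443.364 m (downstream).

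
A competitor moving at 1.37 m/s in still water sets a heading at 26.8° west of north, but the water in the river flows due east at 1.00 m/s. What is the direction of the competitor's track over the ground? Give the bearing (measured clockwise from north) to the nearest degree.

Taking east as x and north as y: velocity relative to the water = (-0.618, 1.223) m/s; the water relative to ground = (1.000, 0.000) m/s.
Velocity relative to ground = (-0.618, 1.223) + (1.000, 0.000) = (0.382, 1.223) m/s.
Bearing = atan2(0.38, 1.22) = 17.36° clockwise from north.

017°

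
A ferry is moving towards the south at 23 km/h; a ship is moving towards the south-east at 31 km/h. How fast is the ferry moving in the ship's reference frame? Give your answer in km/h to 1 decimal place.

Taking east as x and north as y: ferry velocity = (0.000, -23.000) km/h; ship velocity = (21.920, -21.920) km/h.
Velocity of ferry relative to ship = (0.000, -23.000) − (21.920, -21.920) = (-21.920, -1.080) km/h.
Magnitude = |(-21.920, -1.080)| = 21.947 km/h.

21.9 km/h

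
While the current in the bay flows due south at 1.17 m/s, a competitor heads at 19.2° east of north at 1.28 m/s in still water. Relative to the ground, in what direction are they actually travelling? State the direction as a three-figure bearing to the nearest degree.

Taking east as x and north as y: velocity relative to the water = (0.421, 1.209) m/s; the water relative to ground = (0.000, -1.170) m/s.
Velocity relative to ground = (0.421, 1.209) + (0.000, -1.170) = (0.421, 0.039) m/s.
Bearing = atan2(0.42, 0.04) = 84.73° clockwise from north.

085°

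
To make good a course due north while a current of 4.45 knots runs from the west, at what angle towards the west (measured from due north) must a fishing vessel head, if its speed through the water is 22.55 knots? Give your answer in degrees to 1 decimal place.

11.4°

The current pushes perpendicular to the desired track; the heading must have a component into the current equal to 4.45 knots: 22.55 sin θ = 4.45.
sin θ = 0.1973, so θ = 11.381°.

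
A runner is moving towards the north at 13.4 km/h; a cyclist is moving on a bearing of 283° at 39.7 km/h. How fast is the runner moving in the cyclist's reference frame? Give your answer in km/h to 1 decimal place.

38.9 km/h

Taking east as x and north as y: runner velocity = (0.000, 13.400) km/h; cyclist velocity = (-38.682, 8.931) km/h.
Velocity of runner relative to cyclist = (0.000, 13.400) − (-38.682, 8.931) = (38.682, 4.469) km/h.
Magnitude = |(38.682, 4.469)| = 38.940 km/h.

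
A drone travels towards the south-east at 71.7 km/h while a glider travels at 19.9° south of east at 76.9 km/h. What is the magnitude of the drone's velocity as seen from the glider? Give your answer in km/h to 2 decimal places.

32.69 km/h

Taking east as x and north as y: drone velocity = (50.700, -50.700) km/h; glider velocity = (72.308, -26.175) km/h.
Velocity of drone relative to glider = (50.700, -50.700) − (72.308, -26.175) = (-21.609, -24.524) km/h.
Magnitude = |(-21.609, -24.524)| = 32.686 km/h.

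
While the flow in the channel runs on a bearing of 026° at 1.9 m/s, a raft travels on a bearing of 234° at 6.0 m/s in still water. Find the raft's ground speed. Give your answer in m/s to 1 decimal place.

4.4 m/s

Taking east as x and north as y: velocity relative to the water = (-4.854, -3.527) m/s; the water relative to ground = (0.833, 1.708) m/s.
Velocity relative to ground = (-4.854, -3.527) + (0.833, 1.708) = (-4.021, -1.819) m/s.
Speed = |(-4.021, -1.819)| = 4.413 m/s.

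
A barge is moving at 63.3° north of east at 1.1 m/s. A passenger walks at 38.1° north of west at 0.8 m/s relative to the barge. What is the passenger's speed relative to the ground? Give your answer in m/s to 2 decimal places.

1.48 m/s

Taking east as x and north as y: barge velocity = (0.494, 0.983) m/s; passenger velocity relative to barge = (-0.630, 0.494) m/s.
Velocity relative to ground = (0.494, 0.983) + (-0.630, 0.494) = (-0.135, 1.476) m/s.
Speed = |(-0.135, 1.476)| = 1.483 m/s.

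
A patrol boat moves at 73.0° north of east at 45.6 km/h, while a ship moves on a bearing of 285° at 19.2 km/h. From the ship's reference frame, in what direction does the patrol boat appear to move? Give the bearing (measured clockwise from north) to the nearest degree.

040°

Taking east as x and north as y: patrol boat velocity = (13.332, 43.607) km/h; ship velocity = (-18.546, 4.969) km/h.
Velocity of patrol boat relative to ship = (13.332, 43.607) − (-18.546, 4.969) = (31.878, 38.638) km/h.
Bearing = atan2(31.88, 38.64) = 39.52° clockwise from north.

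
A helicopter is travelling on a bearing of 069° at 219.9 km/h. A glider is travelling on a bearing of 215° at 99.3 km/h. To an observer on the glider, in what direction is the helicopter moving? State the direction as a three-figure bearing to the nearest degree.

Taking east as x and north as y: helicopter velocity = (205.294, 78.805) km/h; glider velocity = (-56.956, -81.342) km/h.
Velocity of helicopter relative to glider = (205.294, 78.805) − (-56.956, -81.342) = (262.250, 160.147) km/h.
Bearing = atan2(262.25, 160.15) = 58.59° clockwise from north.

059°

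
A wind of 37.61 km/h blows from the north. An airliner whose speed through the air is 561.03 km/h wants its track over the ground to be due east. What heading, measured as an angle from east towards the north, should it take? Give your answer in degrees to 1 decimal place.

The wind pushes perpendicular to the desired track; the heading must have a component into the wind equal to 37.61 km/h: 561.03 sin θ = 37.61.
sin θ = 0.0670, so θ = 3.844°.

3.8°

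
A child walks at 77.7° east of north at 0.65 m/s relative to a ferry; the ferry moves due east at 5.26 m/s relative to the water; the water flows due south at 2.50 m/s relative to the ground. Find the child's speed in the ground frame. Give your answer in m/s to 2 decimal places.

In east/north components (m/s): child relative to ferry = (0.635, 0.138); ferry relative to water = (5.260, 0.000); water relative to ground = (0.000, -2.500).
Sum = (5.895, -2.362) m/s.
Speed = |(5.895, -2.362)| = 6.350 m/s.

6.35 m/s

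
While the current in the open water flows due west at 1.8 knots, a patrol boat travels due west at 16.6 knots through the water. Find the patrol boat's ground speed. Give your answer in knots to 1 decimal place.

Taking east as x and north as y: velocity relative to the water = (-16.600, 0.000) knots; the water relative to ground = (-1.800, 0.000) knots.
Velocity relative to ground = (-16.600, 0.000) + (-1.800, 0.000) = (-18.400, 0.000) knots.
Speed = |(-18.400, 0.000)| = 18.400 knots.

18.4 knots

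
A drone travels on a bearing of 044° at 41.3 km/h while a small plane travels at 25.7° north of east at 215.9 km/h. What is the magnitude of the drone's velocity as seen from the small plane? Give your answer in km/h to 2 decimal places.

Taking east as x and north as y: drone velocity = (28.689, 29.709) km/h; small plane velocity = (194.543, 93.627) km/h.
Velocity of drone relative to small plane = (28.689, 29.709) − (194.543, 93.627) = (-165.853, -63.918) km/h.
Magnitude = |(-165.853, -63.918)| = 177.744 km/h.

177.74 km/h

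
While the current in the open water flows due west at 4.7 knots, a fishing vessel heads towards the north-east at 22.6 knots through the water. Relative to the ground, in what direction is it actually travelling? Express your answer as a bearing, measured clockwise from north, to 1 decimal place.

Taking east as x and north as y: velocity relative to the water = (15.981, 15.981) knots; the water relative to ground = (-4.700, 0.000) knots.
Velocity relative to ground = (15.981, 15.981) + (-4.700, 0.000) = (11.281, 15.981) knots.
Bearing = atan2(11.28, 15.98) = 35.22° clockwise from north.

035.2°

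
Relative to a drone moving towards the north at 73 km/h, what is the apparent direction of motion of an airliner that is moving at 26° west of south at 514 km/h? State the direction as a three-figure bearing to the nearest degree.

Taking east as x and north as y: airliner velocity = (-225.323, -461.980) km/h; drone velocity = (0.000, 73.000) km/h.
Velocity of airliner relative to drone = (-225.323, -461.980) − (0.000, 73.000) = (-225.323, -534.980) km/h.
Bearing = atan2(-225.32, -534.98) = 202.84° clockwise from north.

203°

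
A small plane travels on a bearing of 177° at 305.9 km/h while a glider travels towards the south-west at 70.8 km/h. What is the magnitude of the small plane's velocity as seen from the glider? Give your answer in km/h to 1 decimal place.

263.8 km/h

Taking east as x and north as y: small plane velocity = (16.010, -305.481) km/h; glider velocity = (-50.063, -50.063) km/h.
Velocity of small plane relative to glider = (16.010, -305.481) − (-50.063, -50.063) = (66.073, -255.418) km/h.
Magnitude = |(66.073, -255.418)| = 263.825 km/h.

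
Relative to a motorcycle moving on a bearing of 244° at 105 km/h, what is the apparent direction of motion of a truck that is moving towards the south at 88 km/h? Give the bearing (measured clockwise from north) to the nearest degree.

Taking east as x and north as y: truck velocity = (0.000, -88.000) km/h; motorcycle velocity = (-94.373, -46.029) km/h.
Velocity of truck relative to motorcycle = (0.000, -88.000) − (-94.373, -46.029) = (94.373, -41.971) km/h.
Bearing = atan2(94.37, -41.97) = 113.98° clockwise from north.

114°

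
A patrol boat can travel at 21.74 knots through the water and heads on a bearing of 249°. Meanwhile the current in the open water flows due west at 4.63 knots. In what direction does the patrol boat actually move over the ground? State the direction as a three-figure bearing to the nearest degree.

253°

Taking east as x and north as y: velocity relative to the water = (-20.296, -7.791) knots; the water relative to ground = (-4.630, 0.000) knots.
Velocity relative to ground = (-20.296, -7.791) + (-4.630, 0.000) = (-24.926, -7.791) knots.
Bearing = atan2(-24.93, -7.79) = 252.64° clockwise from north.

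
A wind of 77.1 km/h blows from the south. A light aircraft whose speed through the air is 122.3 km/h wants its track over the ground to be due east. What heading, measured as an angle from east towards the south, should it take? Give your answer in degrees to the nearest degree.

The wind pushes perpendicular to the desired track; the heading must have a component into the wind equal to 77.1 km/h: 122.3 sin θ = 77.1.
sin θ = 0.6304, so θ = 39.081°.

39°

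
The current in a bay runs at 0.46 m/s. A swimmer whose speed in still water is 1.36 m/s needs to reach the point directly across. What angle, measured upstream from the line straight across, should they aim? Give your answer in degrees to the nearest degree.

To cancel the current, the upstream component of the swimmer's velocity must equal the flow: 1.36 sin θ = 0.46.
sin θ = 0.46 / 1.36 = 0.3382.
θ = arcsin(0.3382) = 19.769°.

20°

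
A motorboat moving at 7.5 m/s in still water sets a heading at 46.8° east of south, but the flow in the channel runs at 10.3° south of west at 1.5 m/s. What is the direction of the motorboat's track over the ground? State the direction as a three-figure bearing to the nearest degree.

Taking east as x and north as y: velocity relative to the water = (5.467, -5.134) m/s; the water relative to ground = (-1.476, -0.268) m/s.
Velocity relative to ground = (5.467, -5.134) + (-1.476, -0.268) = (3.991, -5.402) m/s.
Bearing = atan2(3.99, -5.40) = 143.54° clockwise from north.

144°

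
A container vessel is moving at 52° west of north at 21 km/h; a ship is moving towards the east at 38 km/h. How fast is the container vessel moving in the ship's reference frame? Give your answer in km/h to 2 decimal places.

56.06 km/h

Taking east as x and north as y: container vessel velocity = (-16.548, 12.929) km/h; ship velocity = (38.000, 0.000) km/h.
Velocity of container vessel relative to ship = (-16.548, 12.929) − (38.000, 0.000) = (-54.548, 12.929) km/h.
Magnitude = |(-54.548, 12.929)| = 56.059 km/h.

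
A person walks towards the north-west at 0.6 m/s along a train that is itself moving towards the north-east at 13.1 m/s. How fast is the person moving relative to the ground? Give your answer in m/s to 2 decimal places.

13.11 m/s

Taking east as x and north as y: train velocity = (9.263, 9.263) m/s; person velocity relative to train = (-0.424, 0.424) m/s.
Velocity relative to ground = (9.263, 9.263) + (-0.424, 0.424) = (8.839, 9.687) m/s.
Speed = |(8.839, 9.687)| = 13.114 m/s.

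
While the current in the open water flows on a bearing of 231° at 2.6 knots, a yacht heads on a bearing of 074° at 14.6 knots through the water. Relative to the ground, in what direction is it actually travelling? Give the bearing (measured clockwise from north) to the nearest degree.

Taking east as x and north as y: velocity relative to the water = (14.034, 4.024) knots; the water relative to ground = (-2.021, -1.636) knots.
Velocity relative to ground = (14.034, 4.024) + (-2.021, -1.636) = (12.014, 2.388) knots.
Bearing = atan2(12.01, 2.39) = 78.76° clockwise from north.

079°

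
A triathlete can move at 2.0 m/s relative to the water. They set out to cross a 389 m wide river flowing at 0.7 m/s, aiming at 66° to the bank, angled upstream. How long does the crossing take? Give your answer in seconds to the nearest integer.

213 s

The component of the triathlete's velocity perpendicular to the bank is 2.0 × sin 66° = 1.827 m/s.
The current is parallel to the bank, so it does not affect the crossing time.
Time = 389 / 1.827 = 212.907 s.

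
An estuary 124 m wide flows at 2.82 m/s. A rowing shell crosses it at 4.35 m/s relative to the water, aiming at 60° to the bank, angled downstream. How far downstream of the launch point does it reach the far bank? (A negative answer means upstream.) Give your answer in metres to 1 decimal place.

164.4 m

Perpendicular speed = 3.767 m/s; crossing time = 124 / 3.767 = 32.916 s.
Net downstream speed = 4.995 m/s.
Drift = 4.995 × 32.916 = 164.413 m (downstream).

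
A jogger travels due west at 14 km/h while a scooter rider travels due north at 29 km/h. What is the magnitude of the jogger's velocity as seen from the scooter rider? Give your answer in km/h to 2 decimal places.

Taking east as x and north as y: jogger velocity = (-14.000, 0.000) km/h; scooter rider velocity = (0.000, 29.000) km/h.
Velocity of jogger relative to scooter rider = (-14.000, 0.000) − (0.000, 29.000) = (-14.000, -29.000) km/h.
Magnitude = |(-14.000, -29.000)| = 32.202 km/h.

32.20 km/h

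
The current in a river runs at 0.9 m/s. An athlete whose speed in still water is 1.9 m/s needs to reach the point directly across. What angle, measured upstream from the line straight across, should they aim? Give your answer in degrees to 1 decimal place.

To cancel the current, the upstream component of the athlete's velocity must equal the flow: 1.9 sin θ = 0.9.
sin θ = 0.9 / 1.9 = 0.4737.
θ = arcsin(0.4737) = 28.274°.

28.3°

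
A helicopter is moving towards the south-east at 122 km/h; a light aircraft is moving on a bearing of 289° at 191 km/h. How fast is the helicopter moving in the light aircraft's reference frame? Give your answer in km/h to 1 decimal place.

Taking east as x and north as y: helicopter velocity = (86.267, -86.267) km/h; light aircraft velocity = (-180.594, 62.184) km/h.
Velocity of helicopter relative to light aircraft = (86.267, -86.267) − (-180.594, 62.184) = (266.861, -148.451) km/h.
Magnitude = |(266.861, -148.451)| = 305.373 km/h.

305.4 km/h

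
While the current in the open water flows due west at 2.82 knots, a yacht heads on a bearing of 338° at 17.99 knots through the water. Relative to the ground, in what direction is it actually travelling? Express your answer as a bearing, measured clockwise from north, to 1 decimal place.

Taking east as x and north as y: velocity relative to the water = (-6.739, 16.680) knots; the water relative to ground = (-2.820, 0.000) knots.
Velocity relative to ground = (-6.739, 16.680) + (-2.820, 0.000) = (-9.559, 16.680) knots.
Bearing = atan2(-9.56, 16.68) = 330.18° clockwise from north.

330.2°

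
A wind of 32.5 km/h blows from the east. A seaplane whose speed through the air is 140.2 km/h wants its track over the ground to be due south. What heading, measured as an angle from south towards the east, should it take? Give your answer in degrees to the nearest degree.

13°

The wind pushes perpendicular to the desired track; the heading must have a component into the wind equal to 32.5 km/h: 140.2 sin θ = 32.5.
sin θ = 0.2318, so θ = 13.404°.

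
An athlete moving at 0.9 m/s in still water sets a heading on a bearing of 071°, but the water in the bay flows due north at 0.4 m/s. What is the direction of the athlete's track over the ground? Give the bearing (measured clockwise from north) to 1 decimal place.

050.8°

Taking east as x and north as y: velocity relative to the water = (0.851, 0.293) m/s; the water relative to ground = (0.000, 0.400) m/s.
Velocity relative to ground = (0.851, 0.293) + (0.000, 0.400) = (0.851, 0.693) m/s.
Bearing = atan2(0.85, 0.69) = 50.84° clockwise from north.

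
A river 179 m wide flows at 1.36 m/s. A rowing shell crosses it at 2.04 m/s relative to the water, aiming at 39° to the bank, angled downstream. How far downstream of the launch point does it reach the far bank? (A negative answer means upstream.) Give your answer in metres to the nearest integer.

Perpendicular speed = 1.284 m/s; crossing time = 179 / 1.284 = 139.428 s.
Net downstream speed = 2.945 m/s.
Drift = 2.945 × 139.428 = 410.669 m (downstream).

411 m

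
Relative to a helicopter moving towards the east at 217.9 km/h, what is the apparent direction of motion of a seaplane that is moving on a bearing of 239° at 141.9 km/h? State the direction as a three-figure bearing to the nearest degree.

Taking east as x and north as y: seaplane velocity = (-121.632, -73.084) km/h; helicopter velocity = (217.900, 0.000) km/h.
Velocity of seaplane relative to helicopter = (-121.632, -73.084) − (217.900, 0.000) = (-339.532, -73.084) km/h.
Bearing = atan2(-339.53, -73.08) = 257.85° clockwise from north.

258°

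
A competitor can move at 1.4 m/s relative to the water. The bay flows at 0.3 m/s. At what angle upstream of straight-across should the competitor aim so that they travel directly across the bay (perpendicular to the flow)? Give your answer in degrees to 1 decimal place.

12.4°

To cancel the current, the upstream component of the competitor's velocity must equal the flow: 1.4 sin θ = 0.3.
sin θ = 0.3 / 1.4 = 0.2143.
θ = arcsin(0.2143) = 12.374°.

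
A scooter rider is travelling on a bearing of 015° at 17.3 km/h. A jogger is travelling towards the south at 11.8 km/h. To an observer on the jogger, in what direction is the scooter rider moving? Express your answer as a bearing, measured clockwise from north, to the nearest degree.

Taking east as x and north as y: scooter rider velocity = (4.478, 16.711) km/h; jogger velocity = (0.000, -11.800) km/h.
Velocity of scooter rider relative to jogger = (4.478, 16.711) − (0.000, -11.800) = (4.478, 28.511) km/h.
Bearing = atan2(4.48, 28.51) = 8.93° clockwise from north.

009°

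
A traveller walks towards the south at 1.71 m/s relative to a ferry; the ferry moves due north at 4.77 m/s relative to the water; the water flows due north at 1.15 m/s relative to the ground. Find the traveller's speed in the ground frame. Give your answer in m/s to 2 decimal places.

In east/north components (m/s): traveller relative to ferry = (0.000, -1.710); ferry relative to water = (0.000, 4.770); water relative to ground = (0.000, 1.150).
Sum = (0.000, 4.210) m/s.
Speed = |(0.000, 4.210)| = 4.210 m/s.

4.21 m/s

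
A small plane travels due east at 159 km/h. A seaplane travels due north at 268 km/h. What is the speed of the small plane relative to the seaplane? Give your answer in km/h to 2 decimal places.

Taking east as x and north as y: small plane velocity = (159.000, 0.000) km/h; seaplane velocity = (0.000, 268.000) km/h.
Velocity of small plane relative to seaplane = (159.000, 0.000) − (0.000, 268.000) = (159.000, -268.000) km/h.
Magnitude = |(159.000, -268.000)| = 311.617 km/h.

311.62 km/h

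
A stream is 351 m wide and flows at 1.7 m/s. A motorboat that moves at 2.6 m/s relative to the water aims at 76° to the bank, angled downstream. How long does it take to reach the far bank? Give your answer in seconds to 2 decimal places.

The component of the motorboat's velocity perpendicular to the bank is 2.6 × sin 76° = 2.523 m/s.
The current is parallel to the bank, so it does not affect the crossing time.
Time = 351 / 2.523 = 139.133 s.

139.13 s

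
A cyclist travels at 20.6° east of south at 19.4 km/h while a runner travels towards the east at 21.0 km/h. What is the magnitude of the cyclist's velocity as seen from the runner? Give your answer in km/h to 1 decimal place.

23.0 km/h

Taking east as x and north as y: cyclist velocity = (6.826, -18.160) km/h; runner velocity = (21.000, 0.000) km/h.
Velocity of cyclist relative to runner = (6.826, -18.160) − (21.000, 0.000) = (-14.174, -18.160) km/h.
Magnitude = |(-14.174, -18.160)| = 23.036 km/h.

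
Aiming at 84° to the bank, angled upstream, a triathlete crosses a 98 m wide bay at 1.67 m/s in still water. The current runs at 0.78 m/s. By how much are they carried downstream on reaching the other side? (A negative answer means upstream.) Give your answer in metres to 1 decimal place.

Perpendicular speed = 1.661 m/s; crossing time = 98 / 1.661 = 59.006 s.
Net downstream speed = 0.605 m/s.
Drift = 0.605 × 59.006 = 35.724 m (downstream).

35.7 m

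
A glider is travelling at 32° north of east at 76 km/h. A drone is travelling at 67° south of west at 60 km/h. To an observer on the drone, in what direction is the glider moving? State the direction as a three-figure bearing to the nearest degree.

043°

Taking east as x and north as y: glider velocity = (64.452, 40.274) km/h; drone velocity = (-23.444, -55.230) km/h.
Velocity of glider relative to drone = (64.452, 40.274) − (-23.444, -55.230) = (87.896, 95.504) km/h.
Bearing = atan2(87.90, 95.50) = 42.62° clockwise from north.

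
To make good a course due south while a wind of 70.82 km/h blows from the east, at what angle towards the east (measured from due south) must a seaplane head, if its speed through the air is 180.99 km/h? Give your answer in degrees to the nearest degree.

23°

The wind pushes perpendicular to the desired track; the heading must have a component into the wind equal to 70.82 km/h: 180.99 sin θ = 70.82.
sin θ = 0.3913, so θ = 23.035°.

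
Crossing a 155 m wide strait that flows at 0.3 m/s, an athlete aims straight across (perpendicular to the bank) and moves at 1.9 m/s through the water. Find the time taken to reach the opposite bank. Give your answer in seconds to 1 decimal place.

81.6 s

The component of the athlete's velocity perpendicular to the bank is 1.9 m/s.
The flow acts along the bank and has no component across it.
Time = 155 / 1.900 = 81.579 s.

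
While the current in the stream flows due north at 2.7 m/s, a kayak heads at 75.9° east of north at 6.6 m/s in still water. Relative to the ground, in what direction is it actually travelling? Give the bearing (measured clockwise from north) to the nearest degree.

056°

Taking east as x and north as y: velocity relative to the water = (6.401, 1.608) m/s; the water relative to ground = (0.000, 2.700) m/s.
Velocity relative to ground = (6.401, 1.608) + (0.000, 2.700) = (6.401, 4.308) m/s.
Bearing = atan2(6.40, 4.31) = 56.06° clockwise from north.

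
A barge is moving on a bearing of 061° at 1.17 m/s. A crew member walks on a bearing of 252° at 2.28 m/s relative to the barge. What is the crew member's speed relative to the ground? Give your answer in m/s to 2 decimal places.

Taking east as x and north as y: barge velocity = (1.023, 0.567) m/s; crew member velocity relative to barge = (-2.168, -0.705) m/s.
Velocity relative to ground = (1.023, 0.567) + (-2.168, -0.705) = (-1.145, -0.137) m/s.
Speed = |(-1.145, -0.137)| = 1.153 m/s.

1.15 m/s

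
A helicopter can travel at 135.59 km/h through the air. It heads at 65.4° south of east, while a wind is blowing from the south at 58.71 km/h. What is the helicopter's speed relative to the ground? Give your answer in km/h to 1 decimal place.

Taking east as x and north as y: velocity relative to the air = (56.444, -123.283) km/h; the air relative to ground = (0.000, 58.710) km/h.
Velocity relative to ground = (56.444, -123.283) + (0.000, 58.710) = (56.444, -64.573) km/h.
Speed = |(56.444, -64.573)| = 85.765 km/h.

85.8 km/h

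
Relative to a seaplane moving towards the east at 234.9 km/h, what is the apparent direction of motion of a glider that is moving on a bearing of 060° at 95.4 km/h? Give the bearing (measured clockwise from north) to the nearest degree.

Taking east as x and north as y: glider velocity = (82.619, 47.700) km/h; seaplane velocity = (234.900, 0.000) km/h.
Velocity of glider relative to seaplane = (82.619, 47.700) − (234.900, 0.000) = (-152.281, 47.700) km/h.
Bearing = atan2(-152.28, 47.70) = 287.39° clockwise from north.

287°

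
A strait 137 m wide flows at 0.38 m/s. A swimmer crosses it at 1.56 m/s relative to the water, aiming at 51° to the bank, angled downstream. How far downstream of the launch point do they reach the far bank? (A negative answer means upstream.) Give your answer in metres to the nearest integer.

Perpendicular speed = 1.212 m/s; crossing time = 137 / 1.212 = 113.004 s.
Net downstream speed = 1.362 m/s.
Drift = 1.362 × 113.004 = 153.882 m (downstream).

154 m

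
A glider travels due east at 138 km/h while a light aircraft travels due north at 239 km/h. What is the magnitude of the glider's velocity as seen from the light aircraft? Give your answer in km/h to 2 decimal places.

275.98 km/h

Taking east as x and north as y: glider velocity = (138.000, 0.000) km/h; light aircraft velocity = (0.000, 239.000) km/h.
Velocity of glider relative to light aircraft = (138.000, 0.000) − (0.000, 239.000) = (138.000, -239.000) km/h.
Magnitude = |(138.000, -239.000)| = 275.980 km/h.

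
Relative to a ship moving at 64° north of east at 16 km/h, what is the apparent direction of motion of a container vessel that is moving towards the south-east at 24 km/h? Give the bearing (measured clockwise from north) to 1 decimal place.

162.4°

Taking east as x and north as y: container vessel velocity = (16.971, -16.971) km/h; ship velocity = (7.014, 14.381) km/h.
Velocity of container vessel relative to ship = (16.971, -16.971) − (7.014, 14.381) = (9.957, -31.351) km/h.
Bearing = atan2(9.96, -31.35) = 162.38° clockwise from north.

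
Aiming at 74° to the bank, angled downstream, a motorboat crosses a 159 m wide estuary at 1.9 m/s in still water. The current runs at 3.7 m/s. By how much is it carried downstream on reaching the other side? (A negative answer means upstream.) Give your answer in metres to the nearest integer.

Perpendicular speed = 1.826 m/s; crossing time = 159 / 1.826 = 87.057 s.
Net downstream speed = 4.224 m/s.
Drift = 4.224 × 87.057 = 367.702 m (downstream).

368 m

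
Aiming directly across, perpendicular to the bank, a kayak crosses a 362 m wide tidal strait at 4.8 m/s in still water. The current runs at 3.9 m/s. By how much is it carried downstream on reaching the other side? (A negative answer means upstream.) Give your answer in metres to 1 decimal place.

294.1 m

Perpendicular speed = 4.800 m/s; crossing time = 362 / 4.800 = 75.417 s.
Net downstream speed = 3.900 m/s.
Drift = 3.900 × 75.417 = 294.125 m (downstream).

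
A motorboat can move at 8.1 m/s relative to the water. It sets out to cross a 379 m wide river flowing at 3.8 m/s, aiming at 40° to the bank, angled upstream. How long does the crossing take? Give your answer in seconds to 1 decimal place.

The component of the motorboat's velocity perpendicular to the bank is 8.1 × sin 40° = 5.207 m/s.
The flow acts along the bank and has no component across it.
Time = 379 / 5.207 = 72.793 s.

72.8 s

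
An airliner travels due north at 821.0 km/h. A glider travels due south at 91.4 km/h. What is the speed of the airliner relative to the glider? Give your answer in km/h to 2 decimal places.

912.40 km/h

Taking east as x and north as y: airliner velocity = (0.000, 821.000) km/h; glider velocity = (0.000, -91.400) km/h.
Velocity of airliner relative to glider = (0.000, 821.000) − (0.000, -91.400) = (0.000, 912.400) km/h.
Magnitude = |(0.000, 912.400)| = 912.400 km/h.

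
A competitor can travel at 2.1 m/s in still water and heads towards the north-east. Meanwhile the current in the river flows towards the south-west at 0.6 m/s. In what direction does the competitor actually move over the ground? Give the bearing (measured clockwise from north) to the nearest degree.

Taking east as x and north as y: velocity relative to the water = (1.485, 1.485) m/s; the water relative to ground = (-0.424, -0.424) m/s.
Velocity relative to ground = (1.485, 1.485) + (-0.424, -0.424) = (1.061, 1.061) m/s.
Bearing = atan2(1.06, 1.06) = 45.00° clockwise from north.

045°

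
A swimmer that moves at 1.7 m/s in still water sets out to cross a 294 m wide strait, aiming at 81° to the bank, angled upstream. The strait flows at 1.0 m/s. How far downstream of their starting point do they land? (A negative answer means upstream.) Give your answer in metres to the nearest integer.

Perpendicular speed = 1.679 m/s; crossing time = 294 / 1.679 = 175.097 s.
Net downstream speed = 0.734 m/s.
Drift = 0.734 × 175.097 = 128.532 m (downstream).

129 m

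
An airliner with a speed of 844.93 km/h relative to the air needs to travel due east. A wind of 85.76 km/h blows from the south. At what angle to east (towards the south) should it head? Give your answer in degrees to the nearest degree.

6°

The wind pushes perpendicular to the desired track; the heading must have a component into the wind equal to 85.76 km/h: 844.93 sin θ = 85.76.
sin θ = 0.1015, so θ = 5.826°.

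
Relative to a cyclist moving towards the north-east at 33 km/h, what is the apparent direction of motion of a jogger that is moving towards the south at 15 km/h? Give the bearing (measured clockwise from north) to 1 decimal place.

Taking east as x and north as y: jogger velocity = (0.000, -15.000) km/h; cyclist velocity = (23.335, 23.335) km/h.
Velocity of jogger relative to cyclist = (0.000, -15.000) − (23.335, 23.335) = (-23.335, -38.335) km/h.
Bearing = atan2(-23.33, -38.33) = 211.33° clockwise from north.

211.3°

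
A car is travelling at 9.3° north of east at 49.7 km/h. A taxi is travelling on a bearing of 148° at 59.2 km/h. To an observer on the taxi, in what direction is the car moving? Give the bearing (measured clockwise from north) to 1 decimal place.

016.9°

Taking east as x and north as y: car velocity = (49.047, 8.032) km/h; taxi velocity = (31.371, -50.204) km/h.
Velocity of car relative to taxi = (49.047, 8.032) − (31.371, -50.204) = (17.676, 58.236) km/h.
Bearing = atan2(17.68, 58.24) = 16.88° clockwise from north.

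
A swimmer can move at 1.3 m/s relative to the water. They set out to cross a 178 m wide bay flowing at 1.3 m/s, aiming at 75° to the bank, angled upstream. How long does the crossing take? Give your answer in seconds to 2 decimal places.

141.75 s

The component of the swimmer's velocity perpendicular to the bank is 1.3 × sin 75° = 1.256 m/s.
The current is parallel to the bank, so it does not affect the crossing time.
Time = 178 / 1.256 = 141.753 s.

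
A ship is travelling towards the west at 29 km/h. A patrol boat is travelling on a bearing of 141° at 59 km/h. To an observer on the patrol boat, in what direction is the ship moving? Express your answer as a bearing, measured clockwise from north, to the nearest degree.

Taking east as x and north as y: ship velocity = (-29.000, 0.000) km/h; patrol boat velocity = (37.130, -45.852) km/h.
Velocity of ship relative to patrol boat = (-29.000, 0.000) − (37.130, -45.852) = (-66.130, 45.852) km/h.
Bearing = atan2(-66.13, 45.85) = 304.74° clockwise from north.

305°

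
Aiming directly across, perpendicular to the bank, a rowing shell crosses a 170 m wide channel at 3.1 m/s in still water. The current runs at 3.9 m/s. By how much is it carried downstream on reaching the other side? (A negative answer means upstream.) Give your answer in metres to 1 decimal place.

Perpendicular speed = 3.100 m/s; crossing time = 170 / 3.100 = 54.839 s.
Net downstream speed = 3.900 m/s.
Drift = 3.900 × 54.839 = 213.871 m (downstream).

213.9 m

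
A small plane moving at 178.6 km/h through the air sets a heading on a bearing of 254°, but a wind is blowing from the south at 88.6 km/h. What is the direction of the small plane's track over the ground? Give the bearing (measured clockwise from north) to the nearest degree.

283°

Taking east as x and north as y: velocity relative to the air = (-171.681, -49.229) km/h; the air relative to ground = (0.000, 88.600) km/h.
Velocity relative to ground = (-171.681, -49.229) + (0.000, 88.600) = (-171.681, 39.371) km/h.
Bearing = atan2(-171.68, 39.37) = 282.92° clockwise from north.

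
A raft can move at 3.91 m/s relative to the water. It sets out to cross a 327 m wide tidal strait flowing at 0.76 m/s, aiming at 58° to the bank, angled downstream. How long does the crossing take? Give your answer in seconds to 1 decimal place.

98.6 s

The component of the raft's velocity perpendicular to the bank is 3.91 × sin 58° = 3.316 m/s.
The current is parallel to the bank, so it does not affect the crossing time.
Time = 327 / 3.316 = 98.617 s.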